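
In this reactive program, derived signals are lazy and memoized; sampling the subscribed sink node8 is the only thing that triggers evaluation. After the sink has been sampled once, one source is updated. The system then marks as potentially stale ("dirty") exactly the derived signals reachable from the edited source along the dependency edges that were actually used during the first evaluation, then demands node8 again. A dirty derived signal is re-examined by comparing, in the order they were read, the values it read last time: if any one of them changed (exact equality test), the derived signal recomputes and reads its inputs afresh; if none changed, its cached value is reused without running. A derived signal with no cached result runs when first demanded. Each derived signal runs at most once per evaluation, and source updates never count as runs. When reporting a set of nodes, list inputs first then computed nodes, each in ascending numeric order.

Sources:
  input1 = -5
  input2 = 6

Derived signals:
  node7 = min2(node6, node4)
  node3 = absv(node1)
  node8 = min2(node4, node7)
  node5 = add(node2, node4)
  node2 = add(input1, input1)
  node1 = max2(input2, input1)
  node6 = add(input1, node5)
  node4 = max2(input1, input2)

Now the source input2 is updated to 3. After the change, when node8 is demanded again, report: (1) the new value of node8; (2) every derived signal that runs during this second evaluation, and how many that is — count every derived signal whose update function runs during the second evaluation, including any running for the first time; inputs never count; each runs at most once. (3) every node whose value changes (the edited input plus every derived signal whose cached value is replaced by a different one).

First demand of the output computes:
  node2 = add(-5, -5) = -10
  node4 = max2(-5, 6) = 6
  node5 = add(-10, 6) = -4
  node6 = add(-5, -4) = -9
  node7 = min2(-9, 6) = -9
  node8 = min2(6, -9) = -9

After the edit, cleaning proceeds:
  node4: a read changed (input2 6->3) — executes, giving 3.
  node5: a read changed (node4 6->3) — executes, giving -7.
  node6: a read changed (node5 -4->-7) — executes, giving -12.
  node7: a read changed (node6 -9->-12; node4 6->3) — executes, giving -12.
  node8: a read changed (node4 6->3; node7 -9->-12) — executes, giving -12.

Demanding node8 again yields -12.
5 derived signals run: node4, node5, node6, node7, node8.
The nodes whose values change: input2, node4, node5, node6, node7, node8.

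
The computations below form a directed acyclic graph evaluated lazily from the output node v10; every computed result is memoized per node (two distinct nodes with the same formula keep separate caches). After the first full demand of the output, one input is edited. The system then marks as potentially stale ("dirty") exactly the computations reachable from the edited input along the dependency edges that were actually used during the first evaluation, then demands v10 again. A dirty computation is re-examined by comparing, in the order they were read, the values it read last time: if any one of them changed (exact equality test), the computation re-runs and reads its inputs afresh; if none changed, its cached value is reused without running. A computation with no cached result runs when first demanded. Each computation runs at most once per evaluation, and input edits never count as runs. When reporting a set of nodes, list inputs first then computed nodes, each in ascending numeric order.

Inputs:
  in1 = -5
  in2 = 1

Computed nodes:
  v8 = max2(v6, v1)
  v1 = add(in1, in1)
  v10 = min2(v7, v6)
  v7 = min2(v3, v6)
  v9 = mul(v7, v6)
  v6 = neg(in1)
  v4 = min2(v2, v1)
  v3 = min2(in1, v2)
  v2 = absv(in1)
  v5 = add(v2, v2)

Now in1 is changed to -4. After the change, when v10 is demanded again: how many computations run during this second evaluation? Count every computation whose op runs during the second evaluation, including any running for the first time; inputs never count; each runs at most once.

5 computations run: v2, v3, v6, v7, v10.

First demand of the output computes:
  v2 = absv(-5) = 5
  v3 = min2(-5, 5) = -5
  v6 = neg(-5) = 5
  v7 = min2(-5, 5) = -5
  v10 = min2(-5, 5) = -5

After the edit, cleaning proceeds:
  v2: a read changed (in1 -5->-4) — executes, giving 4.
  v3: a read changed (in1 -5->-4; v2 5->4) — executes, giving -4.
  v6: a read changed (in1 -5->-4) — executes, giving 4.
  v7: a read changed (v3 -5->-4; v6 5->4) — executes, giving -4.
  v10: a read changed (v7 -5->-4; v6 5->4) — executes, giving -4.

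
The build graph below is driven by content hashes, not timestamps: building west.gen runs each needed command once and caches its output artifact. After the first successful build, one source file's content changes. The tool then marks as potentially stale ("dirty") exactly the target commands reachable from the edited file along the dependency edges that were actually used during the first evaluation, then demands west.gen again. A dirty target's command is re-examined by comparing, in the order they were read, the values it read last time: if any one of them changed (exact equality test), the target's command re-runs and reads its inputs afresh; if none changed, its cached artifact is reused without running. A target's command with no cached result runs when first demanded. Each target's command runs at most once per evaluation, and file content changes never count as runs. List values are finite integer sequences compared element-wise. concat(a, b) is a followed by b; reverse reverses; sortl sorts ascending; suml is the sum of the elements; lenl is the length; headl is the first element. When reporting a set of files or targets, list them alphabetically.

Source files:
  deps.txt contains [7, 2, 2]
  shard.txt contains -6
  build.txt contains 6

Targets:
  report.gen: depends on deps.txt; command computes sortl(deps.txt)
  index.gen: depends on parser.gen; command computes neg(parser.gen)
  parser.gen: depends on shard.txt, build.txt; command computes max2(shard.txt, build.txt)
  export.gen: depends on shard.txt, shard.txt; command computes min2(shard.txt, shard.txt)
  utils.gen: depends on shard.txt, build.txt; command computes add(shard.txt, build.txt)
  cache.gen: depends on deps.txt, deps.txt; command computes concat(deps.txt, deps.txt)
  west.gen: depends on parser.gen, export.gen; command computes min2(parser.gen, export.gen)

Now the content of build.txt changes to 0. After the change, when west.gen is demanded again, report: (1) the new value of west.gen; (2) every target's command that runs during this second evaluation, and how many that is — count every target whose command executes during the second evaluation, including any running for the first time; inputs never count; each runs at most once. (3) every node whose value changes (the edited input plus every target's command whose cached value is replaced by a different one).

west.gen now evaluates to -6.
Run set: parser.gen, west.gen (2 run).
Changed values: build.txt, parser.gen.

Initial pass — values computed on the first demand:
  export.gen = min2(-6, -6) = -6
  parser.gen = max2(-6, 6) = 6
  west.gen = min2(6, -6) = -6

Second demand — change propagation:
  parser.gen: re-runs because build.txt 6->0; new result 0.
  west.gen: re-runs because parser.gen 6->0; new result -6 (unchanged).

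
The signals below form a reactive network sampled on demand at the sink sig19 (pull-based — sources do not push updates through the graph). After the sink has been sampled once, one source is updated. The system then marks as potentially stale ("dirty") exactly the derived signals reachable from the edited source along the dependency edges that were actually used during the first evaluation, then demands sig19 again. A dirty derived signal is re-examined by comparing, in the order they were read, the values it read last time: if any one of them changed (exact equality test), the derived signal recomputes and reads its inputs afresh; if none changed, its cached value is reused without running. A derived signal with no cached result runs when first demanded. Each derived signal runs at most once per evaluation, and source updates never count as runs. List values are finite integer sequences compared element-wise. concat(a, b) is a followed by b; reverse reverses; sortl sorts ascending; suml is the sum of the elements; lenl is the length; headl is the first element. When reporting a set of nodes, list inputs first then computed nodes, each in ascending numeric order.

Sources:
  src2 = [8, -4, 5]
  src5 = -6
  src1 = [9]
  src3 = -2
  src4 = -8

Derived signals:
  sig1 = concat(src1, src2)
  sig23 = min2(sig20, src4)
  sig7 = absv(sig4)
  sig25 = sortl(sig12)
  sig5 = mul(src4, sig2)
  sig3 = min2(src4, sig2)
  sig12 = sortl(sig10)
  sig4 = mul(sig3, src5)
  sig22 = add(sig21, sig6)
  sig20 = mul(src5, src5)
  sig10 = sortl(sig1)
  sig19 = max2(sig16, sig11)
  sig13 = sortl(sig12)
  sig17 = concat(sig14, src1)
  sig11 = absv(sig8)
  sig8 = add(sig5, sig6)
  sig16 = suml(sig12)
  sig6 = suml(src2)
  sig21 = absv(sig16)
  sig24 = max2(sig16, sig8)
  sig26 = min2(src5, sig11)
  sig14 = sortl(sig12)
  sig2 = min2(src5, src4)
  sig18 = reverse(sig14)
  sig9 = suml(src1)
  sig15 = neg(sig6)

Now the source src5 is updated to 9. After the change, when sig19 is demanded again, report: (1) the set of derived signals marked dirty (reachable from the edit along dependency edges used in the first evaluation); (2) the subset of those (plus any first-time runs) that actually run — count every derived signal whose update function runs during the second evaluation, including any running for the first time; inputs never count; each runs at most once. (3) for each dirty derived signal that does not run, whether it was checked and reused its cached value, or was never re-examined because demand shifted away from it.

Dirty set: sig2, sig5, sig8, sig11, sig19.
Run set: sig2 (1 run).
Re-examined without running (cache reused): sig5, sig8, sig11, sig19.
The important point: sig2 recomputes to an identical value, and the output ends up unchanged.

Initial pass — values computed on the first demand:
  sig1 = concat([9], [8, -4, 5]) = [9, 8, -4, 5]
  sig2 = min2(-6, -8) = -8
  sig5 = mul(-8, -8) = 64
  sig6 = suml([8, -4, 5]) = 9
  sig8 = add(64, 9) = 73
  sig10 = sortl([9, 8, -4, 5]) = [-4, 5, 8, 9]
  sig11 = absv(73) = 73
  sig12 = sortl([-4, 5, 8, 9]) = [-4, 5, 8, 9]
  sig16 = suml([-4, 5, 8, 9]) = 18
  sig19 = max2(18, 73) = 73

Second demand — change propagation:
  sig2: re-runs because src5 -6->9; new result -8 (unchanged).
  sig5: re-examined; everything it read last time is the same (src4 unchanged, sig2 unchanged) — cache 64 kept, no run.
  sig8: re-examined; everything it read last time is the same (sig5 unchanged, sig6 unchanged) — cache 73 kept, no run.
  sig11: re-examined; everything it read last time is the same (sig8 unchanged) — cache 73 kept, no run.
  sig19: re-examined; everything it read last time is the same (sig16 unchanged, sig11 unchanged) — cache 73 kept, no run.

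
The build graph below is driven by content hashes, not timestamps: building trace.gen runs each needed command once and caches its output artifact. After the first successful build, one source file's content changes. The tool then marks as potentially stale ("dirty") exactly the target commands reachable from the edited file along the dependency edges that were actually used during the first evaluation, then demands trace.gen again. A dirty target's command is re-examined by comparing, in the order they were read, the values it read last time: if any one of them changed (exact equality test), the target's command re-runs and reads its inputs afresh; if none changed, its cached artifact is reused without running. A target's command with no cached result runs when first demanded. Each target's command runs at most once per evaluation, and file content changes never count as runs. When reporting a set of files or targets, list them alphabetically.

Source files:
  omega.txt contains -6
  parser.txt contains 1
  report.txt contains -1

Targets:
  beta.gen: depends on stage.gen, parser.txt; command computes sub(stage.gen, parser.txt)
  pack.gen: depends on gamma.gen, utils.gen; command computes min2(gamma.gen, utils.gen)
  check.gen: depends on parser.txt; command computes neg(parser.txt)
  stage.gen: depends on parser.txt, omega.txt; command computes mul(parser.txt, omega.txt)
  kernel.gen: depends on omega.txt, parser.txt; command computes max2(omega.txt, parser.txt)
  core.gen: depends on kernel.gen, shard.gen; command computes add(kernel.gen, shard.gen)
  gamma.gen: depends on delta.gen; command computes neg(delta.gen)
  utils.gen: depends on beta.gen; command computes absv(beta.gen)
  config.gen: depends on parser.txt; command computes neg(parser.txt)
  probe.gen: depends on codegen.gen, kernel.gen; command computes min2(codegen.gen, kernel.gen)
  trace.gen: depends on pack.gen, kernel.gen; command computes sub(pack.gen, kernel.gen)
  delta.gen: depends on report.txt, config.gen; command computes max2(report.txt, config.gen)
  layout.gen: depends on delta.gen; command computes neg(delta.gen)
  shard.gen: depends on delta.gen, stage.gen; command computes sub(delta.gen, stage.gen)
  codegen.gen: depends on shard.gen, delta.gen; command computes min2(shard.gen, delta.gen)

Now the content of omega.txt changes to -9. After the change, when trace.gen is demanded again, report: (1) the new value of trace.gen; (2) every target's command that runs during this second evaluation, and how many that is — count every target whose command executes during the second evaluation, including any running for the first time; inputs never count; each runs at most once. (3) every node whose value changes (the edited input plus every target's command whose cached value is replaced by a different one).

trace.gen now evaluates to 0.
Run set: beta.gen, kernel.gen, pack.gen, stage.gen, utils.gen (5 run).
Changed values: beta.gen, omega.txt, stage.gen, utils.gen.
The important point: at trace.gen every value read last time is unchanged, so the dirty flag clears without a run.

Initial pass — values computed on the first demand:
  config.gen = neg(1) = -1
  delta.gen = max2(-1, -1) = -1
  gamma.gen = neg(-1) = 1
  kernel.gen = max2(-6, 1) = 1
  stage.gen = mul(1, -6) = -6
  beta.gen = sub(-6, 1) = -7
  utils.gen = absv(-7) = 7
  pack.gen = min2(1, 7) = 1
  trace.gen = sub(1, 1) = 0

Second demand — change propagation:
  kernel.gen: re-runs because omega.txt -6->-9; new result 1 (unchanged).
  stage.gen: re-runs because omega.txt -6->-9; new result -9.
  beta.gen: re-runs because stage.gen -6->-9; new result -10.
  utils.gen: re-runs because beta.gen -7->-10; new result 10.
  pack.gen: re-runs because utils.gen 7->10; new result 1 (unchanged).
  trace.gen: re-examined; everything it read last time is the same (pack.gen unchanged, kernel.gen unchanged) — cache 0 kept, no run.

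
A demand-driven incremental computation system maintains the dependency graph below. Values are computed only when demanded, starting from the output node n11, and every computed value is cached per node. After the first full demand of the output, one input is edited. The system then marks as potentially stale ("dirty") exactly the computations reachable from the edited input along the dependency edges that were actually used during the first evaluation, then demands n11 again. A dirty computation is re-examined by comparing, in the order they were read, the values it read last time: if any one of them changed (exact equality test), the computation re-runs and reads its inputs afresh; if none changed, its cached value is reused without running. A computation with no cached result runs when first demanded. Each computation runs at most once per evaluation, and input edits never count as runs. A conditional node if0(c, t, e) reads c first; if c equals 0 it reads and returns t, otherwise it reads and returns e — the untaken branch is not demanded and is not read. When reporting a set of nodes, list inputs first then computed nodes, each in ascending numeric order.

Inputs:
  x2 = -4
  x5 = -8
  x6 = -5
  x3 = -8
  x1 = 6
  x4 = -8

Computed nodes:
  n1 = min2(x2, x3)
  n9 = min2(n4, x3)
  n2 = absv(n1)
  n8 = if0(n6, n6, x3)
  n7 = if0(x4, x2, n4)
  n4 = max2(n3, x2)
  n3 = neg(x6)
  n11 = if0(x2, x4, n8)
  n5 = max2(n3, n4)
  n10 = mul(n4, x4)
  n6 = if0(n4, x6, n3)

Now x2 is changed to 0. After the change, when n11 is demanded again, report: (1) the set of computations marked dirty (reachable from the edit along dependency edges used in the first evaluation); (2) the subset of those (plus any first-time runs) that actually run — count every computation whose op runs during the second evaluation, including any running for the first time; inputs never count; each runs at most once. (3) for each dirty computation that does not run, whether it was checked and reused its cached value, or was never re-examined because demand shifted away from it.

First evaluation (everything demanded from the output):
  n3 = neg(-5) = 5
  n4 = max2(5, -4) = 5
  n6 = if0(n4=5 -> else branch n3) = 5
  n8 = if0(n6=5 -> else branch x3) = -8
  n11 = if0(x2=-4 -> else branch n8) = -8

Propagation after the edit:
  n4: marked dirty but never re-examined — demand shifted away from it.
  n6: marked dirty but never re-examined — demand shifted away from it.
  n8: marked dirty but never re-examined — demand shifted away from it.
  n11: runs — x2 -4->0; result -8 (same value as before).

Key observation: a condition flipped, so demand moved to the other branch — n4, n6, n8 are never re-examined.

Marked dirty: n4, n6, n8, n11.
Computations that run: n11 — 1 in total.
Never re-examined (demand shifted away): n4, n6, n8.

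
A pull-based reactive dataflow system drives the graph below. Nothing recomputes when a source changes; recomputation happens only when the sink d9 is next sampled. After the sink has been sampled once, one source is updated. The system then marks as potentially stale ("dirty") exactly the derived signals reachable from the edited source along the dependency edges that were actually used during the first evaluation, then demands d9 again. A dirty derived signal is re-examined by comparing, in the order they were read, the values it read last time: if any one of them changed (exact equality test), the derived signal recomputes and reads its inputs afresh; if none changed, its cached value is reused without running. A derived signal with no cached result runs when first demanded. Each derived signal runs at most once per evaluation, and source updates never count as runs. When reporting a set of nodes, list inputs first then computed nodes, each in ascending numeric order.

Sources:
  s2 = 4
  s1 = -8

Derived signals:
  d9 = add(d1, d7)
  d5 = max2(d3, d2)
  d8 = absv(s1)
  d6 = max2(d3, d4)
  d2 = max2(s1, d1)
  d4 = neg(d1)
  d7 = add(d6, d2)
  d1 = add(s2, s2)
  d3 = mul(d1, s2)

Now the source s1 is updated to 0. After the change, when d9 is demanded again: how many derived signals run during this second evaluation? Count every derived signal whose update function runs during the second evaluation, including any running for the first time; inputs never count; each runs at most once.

Derived signals that run: d2 — 1 in total.
Key observation: the change is absorbed at d2 — it re-runs but produces the same value, and the output's value is unchanged.

First evaluation (everything demanded from the output):
  d1 = add(4, 4) = 8
  d2 = max2(-8, 8) = 8
  d3 = mul(8, 4) = 32
  d4 = neg(8) = -8
  d6 = max2(32, -8) = 32
  d7 = add(32, 8) = 40
  d9 = add(8, 40) = 48

Propagation after the edit:
  d2: runs — s1 -8->0; result 8 (same value as before).
  d7: checked — values it read are unchanged (d6 unchanged, d2 unchanged); reused cached 40 without running.
  d9: checked — values it read are unchanged (d1 unchanged, d7 unchanged); reused cached 48 without running.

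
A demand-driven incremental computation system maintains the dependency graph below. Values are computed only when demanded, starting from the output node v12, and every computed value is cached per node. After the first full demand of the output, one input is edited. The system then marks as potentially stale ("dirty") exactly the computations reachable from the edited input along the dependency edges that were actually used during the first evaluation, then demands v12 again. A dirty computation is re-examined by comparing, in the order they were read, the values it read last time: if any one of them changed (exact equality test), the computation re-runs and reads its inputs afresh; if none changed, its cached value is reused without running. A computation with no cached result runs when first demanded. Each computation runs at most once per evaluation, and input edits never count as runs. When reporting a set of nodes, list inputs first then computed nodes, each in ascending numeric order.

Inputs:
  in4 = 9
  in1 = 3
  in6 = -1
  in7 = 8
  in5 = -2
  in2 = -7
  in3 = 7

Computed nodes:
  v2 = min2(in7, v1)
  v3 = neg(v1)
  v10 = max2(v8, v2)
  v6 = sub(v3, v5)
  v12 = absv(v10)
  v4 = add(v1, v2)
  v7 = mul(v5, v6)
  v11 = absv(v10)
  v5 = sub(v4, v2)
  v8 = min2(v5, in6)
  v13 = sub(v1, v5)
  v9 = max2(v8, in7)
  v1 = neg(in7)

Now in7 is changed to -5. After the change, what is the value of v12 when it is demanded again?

First evaluation (everything demanded from the output):
  v1 = neg(8) = -8
  v2 = min2(8, -8) = -8
  v4 = add(-8, -8) = -16
  v5 = sub(-16, -8) = -8
  v8 = min2(-8, -1) = -8
  v10 = max2(-8, -8) = -8
  v12 = absv(-8) = 8

Propagation after the edit:
  v1: runs — in7 8->-5; result 5.
  v2: runs — in7 8->-5; v1 -8->5; result -5.
  v4: runs — v1 -8->5; v2 -8->-5; result 0.
  v5: runs — v4 -16->0; v2 -8->-5; result 5.
  v8: runs — v5 -8->5; result -1.
  v10: runs — v8 -8->-1; v2 -8->-5; result -1.
  v12: runs — v10 -8->-1; result 1.

New value of v12: 1.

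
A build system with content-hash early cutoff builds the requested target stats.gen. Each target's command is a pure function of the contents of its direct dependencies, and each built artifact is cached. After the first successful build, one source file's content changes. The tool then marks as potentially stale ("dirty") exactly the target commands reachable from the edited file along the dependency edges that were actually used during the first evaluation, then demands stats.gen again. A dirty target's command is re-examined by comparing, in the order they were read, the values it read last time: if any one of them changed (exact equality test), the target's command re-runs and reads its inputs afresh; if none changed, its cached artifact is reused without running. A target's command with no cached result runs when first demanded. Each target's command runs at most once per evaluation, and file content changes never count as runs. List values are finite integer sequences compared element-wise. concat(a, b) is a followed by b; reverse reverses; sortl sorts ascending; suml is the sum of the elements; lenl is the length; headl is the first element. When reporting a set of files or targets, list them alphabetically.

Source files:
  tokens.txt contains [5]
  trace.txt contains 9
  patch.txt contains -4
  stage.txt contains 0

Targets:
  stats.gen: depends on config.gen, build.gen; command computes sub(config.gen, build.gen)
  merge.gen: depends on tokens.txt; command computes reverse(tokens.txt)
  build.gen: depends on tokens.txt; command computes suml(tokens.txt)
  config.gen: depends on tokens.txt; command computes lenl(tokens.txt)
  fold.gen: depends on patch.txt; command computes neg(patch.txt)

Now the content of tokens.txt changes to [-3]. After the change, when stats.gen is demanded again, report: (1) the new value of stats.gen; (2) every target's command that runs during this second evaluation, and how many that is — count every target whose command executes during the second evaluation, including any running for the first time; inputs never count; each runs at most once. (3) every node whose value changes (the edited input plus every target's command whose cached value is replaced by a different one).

First evaluation (everything demanded from the output):
  build.gen = suml([5]) = 5
  config.gen = lenl([5]) = 1
  stats.gen = sub(1, 5) = -4

Propagation after the edit:
  build.gen: runs — tokens.txt [5]->[-3]; result -3.
  config.gen: runs — tokens.txt [5]->[-3]; result 1 (same value as before).
  stats.gen: runs — build.gen 5->-3; result 4.

New value of stats.gen: 4.
Target commands that run: build.gen, config.gen, stats.gen — 3 in total.
Values that change: build.gen, stats.gen, tokens.txt.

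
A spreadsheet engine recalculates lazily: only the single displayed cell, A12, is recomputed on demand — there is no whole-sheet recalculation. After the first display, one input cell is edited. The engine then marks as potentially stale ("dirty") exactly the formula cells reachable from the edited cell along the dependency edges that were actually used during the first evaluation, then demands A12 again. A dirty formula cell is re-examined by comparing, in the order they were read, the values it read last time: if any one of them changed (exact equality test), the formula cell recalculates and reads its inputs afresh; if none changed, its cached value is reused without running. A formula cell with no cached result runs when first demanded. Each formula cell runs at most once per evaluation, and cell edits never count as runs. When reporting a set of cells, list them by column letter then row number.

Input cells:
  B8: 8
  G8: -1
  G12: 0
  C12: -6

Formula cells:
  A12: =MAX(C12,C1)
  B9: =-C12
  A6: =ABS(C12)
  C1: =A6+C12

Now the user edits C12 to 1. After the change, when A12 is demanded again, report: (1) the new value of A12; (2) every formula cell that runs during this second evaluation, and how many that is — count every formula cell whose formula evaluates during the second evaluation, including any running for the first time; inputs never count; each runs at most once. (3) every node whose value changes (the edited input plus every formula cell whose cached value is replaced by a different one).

New value of A12: 2.
Formula cells that run: A6, A12, C1 — 3 in total.
Values that change: A6, A12, C1, C12.

First evaluation (everything demanded from the output):
  A6 = ABS(-6) = 6
  C1 = 6 + -6 = 0
  A12 = MAX(-6, 0) = 0

Propagation after the edit:
  A6: runs — C12 -6->1; result 1.
  C1: runs — A6 6->1; C12 -6->1; result 2.
  A12: runs — C12 -6->1; C1 0->2; result 2.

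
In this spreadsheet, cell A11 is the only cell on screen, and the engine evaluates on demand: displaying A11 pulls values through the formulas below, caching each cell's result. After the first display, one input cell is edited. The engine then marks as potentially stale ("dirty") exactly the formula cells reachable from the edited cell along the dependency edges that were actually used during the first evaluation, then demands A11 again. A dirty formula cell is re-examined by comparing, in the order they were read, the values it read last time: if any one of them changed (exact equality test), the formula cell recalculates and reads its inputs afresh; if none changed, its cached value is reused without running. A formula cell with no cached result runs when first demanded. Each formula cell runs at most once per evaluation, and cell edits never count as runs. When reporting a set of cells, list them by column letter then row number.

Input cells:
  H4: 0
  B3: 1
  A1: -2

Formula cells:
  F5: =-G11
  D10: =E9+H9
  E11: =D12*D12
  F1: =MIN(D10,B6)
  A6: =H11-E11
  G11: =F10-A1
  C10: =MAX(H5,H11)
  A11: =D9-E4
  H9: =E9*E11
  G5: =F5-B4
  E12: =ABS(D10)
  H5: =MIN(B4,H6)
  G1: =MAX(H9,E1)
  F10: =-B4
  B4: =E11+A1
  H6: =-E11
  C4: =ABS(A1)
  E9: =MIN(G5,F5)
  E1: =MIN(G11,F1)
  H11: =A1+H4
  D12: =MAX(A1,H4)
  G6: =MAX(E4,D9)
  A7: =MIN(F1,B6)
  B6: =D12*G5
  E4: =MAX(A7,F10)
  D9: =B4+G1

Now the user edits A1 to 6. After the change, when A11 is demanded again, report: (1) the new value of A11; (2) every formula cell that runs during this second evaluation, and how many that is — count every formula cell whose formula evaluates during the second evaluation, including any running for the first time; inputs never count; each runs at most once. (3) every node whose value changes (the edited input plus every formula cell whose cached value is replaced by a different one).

Initial pass — values computed on the first demand:
  D12 = MAX(-2, 0) = 0
  E11 = 0 * 0 = 0
  B4 = 0 + -2 = -2
  F10 = -(-2) = 2
  G11 = 2 - -2 = 4
  F5 = -(4) = -4
  G5 = -4 - -2 = -2
  B6 = 0 * -2 = 0
  E9 = MIN(-2, -4) = -4
  H9 = -4 * 0 = 0
  D10 = -4 + 0 = -4
  F1 = MIN(-4, 0) = -4
  A7 = MIN(-4, 0) = -4
  E1 = MIN(4, -4) = -4
  E4 = MAX(-4, 2) = 2
  G1 = MAX(0, -4) = 0
  D9 = -2 + 0 = -2
  A11 = -2 - 2 = -4

Second demand — change propagation:
  D12: re-runs because A1 -2->6; new result 6.
  E11: re-runs because D12 0->6; D12 0->6; new result 36.
  B4: re-runs because E11 0->36; A1 -2->6; new result 42.
  F10: re-runs because B4 -2->42; new result -42.
  G11: re-runs because F10 2->-42; A1 -2->6; new result -48.
  F5: re-runs because G11 4->-48; new result 48.
  G5: re-runs because F5 -4->48; B4 -2->42; new result 6.
  B6: re-runs because D12 0->6; G5 -2->6; new result 36.
  E9: re-runs because G5 -2->6; F5 -4->48; new result 6.
  H9: re-runs because E9 -4->6; E11 0->36; new result 216.
  D10: re-runs because E9 -4->6; H9 0->216; new result 222.
  F1: re-runs because D10 -4->222; B6 0->36; new result 36.
  A7: re-runs because F1 -4->36; B6 0->36; new result 36.
  E1: re-runs because G11 4->-48; F1 -4->36; new result -48.
  E4: re-runs because A7 -4->36; F10 2->-42; new result 36.
  G1: re-runs because H9 0->216; E1 -4->-48; new result 216.
  D9: re-runs because B4 -2->42; G1 0->216; new result 258.
  A11: re-runs because D9 -2->258; E4 2->36; new result 222.

A11 now evaluates to 222.
Run set: A7, A11, B4, B6, D9, D10, D12, E1, E4, E9, E11, F1, F5, F10, G1, G5, G11, H9 (18 run).
Changed values: A1, A7, A11, B4, B6, D9, D10, D12, E1, E4, E9, E11, F1, F5, F10, G1, G5, G11, H9.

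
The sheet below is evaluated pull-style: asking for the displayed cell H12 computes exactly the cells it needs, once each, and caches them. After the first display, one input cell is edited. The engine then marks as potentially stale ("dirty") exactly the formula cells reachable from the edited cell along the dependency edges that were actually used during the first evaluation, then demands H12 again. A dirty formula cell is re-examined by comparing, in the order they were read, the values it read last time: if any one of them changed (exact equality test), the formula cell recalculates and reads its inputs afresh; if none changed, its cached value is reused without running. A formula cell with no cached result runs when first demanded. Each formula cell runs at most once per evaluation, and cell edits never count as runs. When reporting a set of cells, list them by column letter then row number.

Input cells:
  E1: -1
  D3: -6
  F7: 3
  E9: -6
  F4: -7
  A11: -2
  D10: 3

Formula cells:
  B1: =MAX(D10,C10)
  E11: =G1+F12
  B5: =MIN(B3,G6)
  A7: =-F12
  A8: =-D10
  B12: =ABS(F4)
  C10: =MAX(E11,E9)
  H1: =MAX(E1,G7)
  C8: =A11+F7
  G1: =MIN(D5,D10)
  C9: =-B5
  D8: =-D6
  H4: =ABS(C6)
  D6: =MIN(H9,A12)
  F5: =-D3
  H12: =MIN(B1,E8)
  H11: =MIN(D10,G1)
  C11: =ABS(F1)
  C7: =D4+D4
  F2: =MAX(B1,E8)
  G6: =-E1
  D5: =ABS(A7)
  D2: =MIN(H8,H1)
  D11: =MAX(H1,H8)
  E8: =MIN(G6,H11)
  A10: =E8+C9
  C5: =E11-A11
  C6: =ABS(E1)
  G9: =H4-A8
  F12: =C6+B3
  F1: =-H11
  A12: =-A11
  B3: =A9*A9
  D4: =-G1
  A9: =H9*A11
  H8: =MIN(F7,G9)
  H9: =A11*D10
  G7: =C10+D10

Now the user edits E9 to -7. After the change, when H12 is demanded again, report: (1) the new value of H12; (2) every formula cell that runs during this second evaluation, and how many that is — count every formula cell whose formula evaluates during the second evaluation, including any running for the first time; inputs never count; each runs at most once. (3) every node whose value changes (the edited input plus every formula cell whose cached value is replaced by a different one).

First demand of the output computes:
  C6 = ABS(-1) = 1
  G6 = -(-1) = 1
  H9 = -2 * 3 = -6
  A9 = -6 * -2 = 12
  B3 = 12 * 12 = 144
  F12 = 1 + 144 = 145
  A7 = -(145) = -145
  D5 = ABS(-145) = 145
  G1 = MIN(145, 3) = 3
  E11 = 3 + 145 = 148
  C10 = MAX(148, -6) = 148
  B1 = MAX(3, 148) = 148
  H11 = MIN(3, 3) = 3
  E8 = MIN(1, 3) = 1
  H12 = MIN(148, 1) = 1

After the edit, cleaning proceeds:
  C10: a read changed (E9 -6->-7) — executes, giving 148 — identical to its old value.
  B1: dirty, but its reads are unchanged (D10 unchanged, C10 unchanged); cached 148 stands.
  H12: dirty, but its reads are unchanged (B1 unchanged, E8 unchanged); cached 1 stands.

Note the absorption at C10: it re-runs yet its value is the same, leaving the output's value untouched.

Demanding H12 again yields 1.
1 formula cells run: C10.
The nodes whose values change: E9.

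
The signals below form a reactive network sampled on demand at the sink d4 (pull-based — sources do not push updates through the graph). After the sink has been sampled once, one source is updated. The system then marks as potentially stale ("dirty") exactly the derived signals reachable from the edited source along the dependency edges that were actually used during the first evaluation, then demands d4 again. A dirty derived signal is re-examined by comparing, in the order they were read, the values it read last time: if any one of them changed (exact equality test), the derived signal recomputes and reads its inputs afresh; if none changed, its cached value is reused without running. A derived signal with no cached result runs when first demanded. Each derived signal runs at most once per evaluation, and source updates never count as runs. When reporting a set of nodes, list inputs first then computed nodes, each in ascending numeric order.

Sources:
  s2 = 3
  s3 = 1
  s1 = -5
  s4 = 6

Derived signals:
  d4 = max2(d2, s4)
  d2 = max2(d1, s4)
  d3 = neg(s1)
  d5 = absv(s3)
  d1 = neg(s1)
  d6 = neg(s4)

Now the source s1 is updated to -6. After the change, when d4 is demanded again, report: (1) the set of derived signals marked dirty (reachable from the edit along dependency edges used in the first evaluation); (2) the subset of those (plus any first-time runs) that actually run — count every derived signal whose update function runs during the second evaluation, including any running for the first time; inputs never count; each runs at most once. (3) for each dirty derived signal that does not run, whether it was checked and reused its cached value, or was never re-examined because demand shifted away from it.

Initial pass — values computed on the first demand:
  d1 = neg(-5) = 5
  d2 = max2(5, 6) = 6
  d4 = max2(6, 6) = 6

Second demand — change propagation:
  d1: re-runs because s1 -5->-6; new result 6.
  d2: re-runs because d1 5->6; new result 6 (unchanged).
  d4: re-examined; everything it read last time is the same (d2 unchanged, s4 unchanged) — cache 6 kept, no run.

The important point: d2 recomputes to an identical value, and the output ends up unchanged.

Dirty set: d1, d2, d4.
Run set: d1, d2 (2 run).
Re-examined without running (cache reused): d4.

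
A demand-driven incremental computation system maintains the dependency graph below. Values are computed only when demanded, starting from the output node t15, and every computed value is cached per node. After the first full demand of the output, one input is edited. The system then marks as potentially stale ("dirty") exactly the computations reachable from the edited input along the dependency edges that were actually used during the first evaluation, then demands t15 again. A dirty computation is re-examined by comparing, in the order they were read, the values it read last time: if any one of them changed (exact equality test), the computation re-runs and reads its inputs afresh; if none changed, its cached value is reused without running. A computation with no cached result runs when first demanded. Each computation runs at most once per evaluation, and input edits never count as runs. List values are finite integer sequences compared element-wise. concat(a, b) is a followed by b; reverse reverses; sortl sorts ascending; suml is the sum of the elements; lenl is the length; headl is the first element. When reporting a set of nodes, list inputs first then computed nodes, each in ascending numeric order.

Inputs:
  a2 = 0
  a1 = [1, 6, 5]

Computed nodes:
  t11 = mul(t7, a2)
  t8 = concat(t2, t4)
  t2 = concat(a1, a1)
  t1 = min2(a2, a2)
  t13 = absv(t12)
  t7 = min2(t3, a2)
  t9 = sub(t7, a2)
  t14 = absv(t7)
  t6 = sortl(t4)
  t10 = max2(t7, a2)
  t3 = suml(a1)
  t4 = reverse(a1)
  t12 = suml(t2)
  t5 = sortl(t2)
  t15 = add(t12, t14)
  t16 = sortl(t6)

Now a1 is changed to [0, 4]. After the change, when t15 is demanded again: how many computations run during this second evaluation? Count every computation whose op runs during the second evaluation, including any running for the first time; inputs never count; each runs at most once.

First evaluation (everything demanded from the output):
  t2 = concat([1, 6, 5], [1, 6, 5]) = [1, 6, 5, 1, 6, 5]
  t3 = suml([1, 6, 5]) = 12
  t7 = min2(12, 0) = 0
  t12 = suml([1, 6, 5, 1, 6, 5]) = 24
  t14 = absv(0) = 0
  t15 = add(24, 0) = 24

Propagation after the edit:
  t2: runs — a1 [1, 6, 5]->[0, 4]; a1 [1, 6, 5]->[0, 4]; result [0, 4, 0, 4].
  t3: runs — a1 [1, 6, 5]->[0, 4]; result 4.
  t7: runs — t3 12->4; result 0 (same value as before).
  t12: runs — t2 [1, 6, 5, 1, 6, 5]->[0, 4, 0, 4]; result 8.
  t14: checked — values it read are unchanged (t7 unchanged); reused cached 0 without running.
  t15: runs — t12 24->8; result 8.

Key observation: the cutoff stops propagation at t14 — its inputs' values are unchanged, so it reuses its cache.

Computations that run: t2, t3, t7, t12, t15 — 5 in total.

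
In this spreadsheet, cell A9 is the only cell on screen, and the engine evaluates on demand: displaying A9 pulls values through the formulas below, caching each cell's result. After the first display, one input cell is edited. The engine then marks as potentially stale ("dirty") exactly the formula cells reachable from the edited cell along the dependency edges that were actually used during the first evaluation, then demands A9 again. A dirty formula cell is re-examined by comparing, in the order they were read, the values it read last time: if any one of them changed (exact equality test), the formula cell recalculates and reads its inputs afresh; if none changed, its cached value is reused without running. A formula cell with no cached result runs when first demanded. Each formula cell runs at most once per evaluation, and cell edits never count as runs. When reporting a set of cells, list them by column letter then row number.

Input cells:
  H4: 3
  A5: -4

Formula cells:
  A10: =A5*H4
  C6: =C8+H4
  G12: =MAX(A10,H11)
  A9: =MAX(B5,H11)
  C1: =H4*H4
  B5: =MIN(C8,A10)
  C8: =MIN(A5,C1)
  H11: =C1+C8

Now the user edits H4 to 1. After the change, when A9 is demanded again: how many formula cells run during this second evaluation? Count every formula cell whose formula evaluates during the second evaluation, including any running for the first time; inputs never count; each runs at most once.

Initial pass — values computed on the first demand:
  A10 = -4 * 3 = -12
  C1 = 3 * 3 = 9
  C8 = MIN(-4, 9) = -4
  B5 = MIN(-4, -12) = -12
  H11 = 9 + -4 = 5
  A9 = MAX(-12, 5) = 5

Second demand — change propagation:
  A10: re-runs because H4 3->1; new result -4.
  C1: re-runs because H4 3->1; H4 3->1; new result 1.
  C8: re-runs because C1 9->1; new result -4 (unchanged).
  B5: re-runs because A10 -12->-4; new result -4.
  H11: re-runs because C1 9->1; new result -3.
  A9: re-runs because B5 -12->-4; H11 5->-3; new result -3.

Run set: A9, A10, B5, C1, C8, H11 (6 run).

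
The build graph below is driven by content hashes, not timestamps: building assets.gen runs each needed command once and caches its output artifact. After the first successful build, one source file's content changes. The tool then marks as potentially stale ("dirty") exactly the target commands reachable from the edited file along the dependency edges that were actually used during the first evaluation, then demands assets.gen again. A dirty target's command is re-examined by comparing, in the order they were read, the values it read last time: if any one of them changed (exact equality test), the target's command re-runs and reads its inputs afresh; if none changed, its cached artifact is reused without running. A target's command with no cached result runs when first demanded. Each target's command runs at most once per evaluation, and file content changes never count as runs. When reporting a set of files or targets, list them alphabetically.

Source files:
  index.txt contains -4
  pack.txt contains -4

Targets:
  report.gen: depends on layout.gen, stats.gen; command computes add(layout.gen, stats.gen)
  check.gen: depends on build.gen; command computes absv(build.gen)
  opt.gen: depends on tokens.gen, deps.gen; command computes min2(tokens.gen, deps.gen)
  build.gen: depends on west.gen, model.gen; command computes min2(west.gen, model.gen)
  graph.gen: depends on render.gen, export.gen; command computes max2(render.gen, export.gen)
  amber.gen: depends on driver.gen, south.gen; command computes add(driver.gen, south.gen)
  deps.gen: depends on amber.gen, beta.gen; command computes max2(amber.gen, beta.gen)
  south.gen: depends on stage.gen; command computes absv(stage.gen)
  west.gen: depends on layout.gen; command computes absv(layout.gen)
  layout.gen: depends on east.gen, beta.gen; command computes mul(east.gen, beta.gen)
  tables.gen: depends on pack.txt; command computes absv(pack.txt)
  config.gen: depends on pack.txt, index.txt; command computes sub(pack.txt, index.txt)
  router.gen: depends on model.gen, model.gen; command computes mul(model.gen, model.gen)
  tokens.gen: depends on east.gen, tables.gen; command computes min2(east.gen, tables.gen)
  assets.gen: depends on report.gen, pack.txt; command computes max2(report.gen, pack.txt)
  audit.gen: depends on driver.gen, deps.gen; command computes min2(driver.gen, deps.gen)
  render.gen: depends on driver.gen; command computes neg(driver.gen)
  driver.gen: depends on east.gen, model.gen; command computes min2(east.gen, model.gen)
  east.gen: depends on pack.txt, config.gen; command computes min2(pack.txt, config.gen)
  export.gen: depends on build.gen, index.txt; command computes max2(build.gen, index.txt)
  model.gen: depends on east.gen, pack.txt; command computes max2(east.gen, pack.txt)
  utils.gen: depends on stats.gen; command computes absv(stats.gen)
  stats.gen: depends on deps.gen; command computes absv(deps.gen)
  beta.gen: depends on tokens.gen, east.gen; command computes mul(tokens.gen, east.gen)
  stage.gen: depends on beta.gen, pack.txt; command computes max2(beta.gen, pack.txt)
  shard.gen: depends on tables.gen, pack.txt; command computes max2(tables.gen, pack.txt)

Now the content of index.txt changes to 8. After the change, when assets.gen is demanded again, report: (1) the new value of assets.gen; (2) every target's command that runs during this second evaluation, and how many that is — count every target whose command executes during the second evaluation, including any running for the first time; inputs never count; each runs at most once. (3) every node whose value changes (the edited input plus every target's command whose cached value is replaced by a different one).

Initial pass — values computed on the first demand:
  config.gen = sub(-4, -4) = 0
  east.gen = min2(-4, 0) = -4
  model.gen = max2(-4, -4) = -4
  driver.gen = min2(-4, -4) = -4
  tables.gen = absv(-4) = 4
  tokens.gen = min2(-4, 4) = -4
  beta.gen = mul(-4, -4) = 16
  layout.gen = mul(-4, 16) = -64
  stage.gen = max2(16, -4) = 16
  south.gen = absv(16) = 16
  amber.gen = add(-4, 16) = 12
  deps.gen = max2(12, 16) = 16
  stats.gen = absv(16) = 16
  report.gen = add(-64, 16) = -48
  assets.gen = max2(-48, -4) = -4

Second demand — change propagation:
  config.gen: re-runs because index.txt -4->8; new result -12.
  east.gen: re-runs because config.gen 0->-12; new result -12.
  model.gen: re-runs because east.gen -4->-12; new result -4 (unchanged).
  driver.gen: re-runs because east.gen -4->-12; new result -12.
  tokens.gen: re-runs because east.gen -4->-12; new result -12.
  beta.gen: re-runs because tokens.gen -4->-12; east.gen -4->-12; new result 144.
  layout.gen: re-runs because east.gen -4->-12; beta.gen 16->144; new result -1728.
  stage.gen: re-runs because beta.gen 16->144; new result 144.
  south.gen: re-runs because stage.gen 16->144; new result 144.
  amber.gen: re-runs because driver.gen -4->-12; south.gen 16->144; new result 132.
  deps.gen: re-runs because amber.gen 12->132; beta.gen 16->144; new result 144.
  stats.gen: re-runs because deps.gen 16->144; new result 144.
  report.gen: re-runs because layout.gen -64->-1728; stats.gen 16->144; new result -1584.
  assets.gen: re-runs because report.gen -48->-1584; new result -4 (unchanged).

assets.gen now evaluates to -4.
Run set: amber.gen, assets.gen, beta.gen, config.gen, deps.gen, driver.gen, east.gen, layout.gen, model.gen, report.gen, south.gen, stage.gen, stats.gen, tokens.gen (14 run).
Changed values: amber.gen, beta.gen, config.gen, deps.gen, driver.gen, east.gen, index.txt, layout.gen, report.gen, south.gen, stage.gen, stats.gen, tokens.gen.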